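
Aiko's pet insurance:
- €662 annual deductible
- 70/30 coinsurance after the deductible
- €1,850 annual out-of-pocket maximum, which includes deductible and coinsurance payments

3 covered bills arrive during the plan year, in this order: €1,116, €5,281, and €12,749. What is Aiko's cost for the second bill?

€1,051.80

Claim 1 — €1,116: €662 finishes the deductible; €454 goes to coinsurance; coinsurance €454 × 30% = €136.20. Owner pays €798.20; OOP now €798.20.
Claim 2 — €5,281: 30% coinsurance on €5,281 = €1,584.30. Adding that to €798.20 gives €2,382.50, past the €1,850 cap; owner pays only €1,850 − €798.20 = €1,051.80.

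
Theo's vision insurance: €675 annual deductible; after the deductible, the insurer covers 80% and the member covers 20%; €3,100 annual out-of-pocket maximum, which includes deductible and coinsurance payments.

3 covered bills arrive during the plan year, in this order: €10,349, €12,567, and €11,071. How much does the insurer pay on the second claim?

€12,076.80

Claim 1 — €10,349: €675 finishes the deductible; €9,674 goes to coinsurance; member's 20% is €1,934.80. Member pays €2,609.80; OOP now €2,609.80. Plan pays €10,349 − €2,609.80 = €7,739.20.
Claim 2 — €12,567: deductible already satisfied, so member's share is 20% × €12,567 = €2,513.40. That would push OOP to €5,123.20, over the €3,100 cap, so member pays €3,100 − €2,609.80 = €490.20. Insurer: €12,567 − €490.20 = €12,076.80.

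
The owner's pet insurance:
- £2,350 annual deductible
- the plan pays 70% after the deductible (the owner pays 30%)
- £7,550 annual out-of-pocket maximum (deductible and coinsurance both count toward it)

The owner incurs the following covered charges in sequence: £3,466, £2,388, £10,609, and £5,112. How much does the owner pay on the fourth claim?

Bill 1, £3,466: £2,350 finishes the deductible; £1,116 goes to coinsurance; 30% of £1,116 = £334.80. Owner owes £2,684.80 (running OOP £2,684.80).
Bill 2, £2,388: deductible already satisfied, so owner's share is 30% × £2,388 = £716.40. Owner pays £716.40; OOP now £3,401.20.
Bill 3, £10,609: deductible already satisfied, so owner's share is 30% × £10,609 = £3,182.70. Owner pays £3,182.70; OOP now £6,583.90.
Bill 4, £5,112: deductible met; 30% of £5,112 = £1,533.60. That would push OOP to £8,117.50, over the £7,550 cap, so owner pays £7,550 − £6,583.90 = £966.10.

£966.10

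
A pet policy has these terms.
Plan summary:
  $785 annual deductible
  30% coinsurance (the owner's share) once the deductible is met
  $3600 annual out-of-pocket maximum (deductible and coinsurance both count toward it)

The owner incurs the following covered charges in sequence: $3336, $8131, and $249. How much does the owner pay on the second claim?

$2049.70

#1 ($3336): $785 finishes the deductible; $2551 goes to coinsurance; coinsurance $2551 × 30% = $765.30. Cost to owner: $1550.30. OOP to date $1550.30.
#2 ($8131): 30% coinsurance on $8131 = $2439.30. OOP would hit $3989.60 > $3600, so the cap limits the owner to $3600 − $1550.30 = $2049.70.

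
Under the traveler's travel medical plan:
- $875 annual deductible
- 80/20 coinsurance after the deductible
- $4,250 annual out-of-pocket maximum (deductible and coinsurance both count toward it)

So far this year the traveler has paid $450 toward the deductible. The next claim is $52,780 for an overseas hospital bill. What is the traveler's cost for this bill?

$450 of the $875 deductible is already met, leaving $425.
The remaining $52,355 (= $52,780 − $425) moves to coinsurance.
Traveler's 20% share of $52,355 is $10,471.
Traveler responsibility before any cap: $425 + $10,471 = $10,896.
Year-to-date out-of-pocket would reach $450 + $10,896 = $11,346, above the $4,250 maximum, so the traveler pays only $4,250 − $450 = $3,800.

$3,800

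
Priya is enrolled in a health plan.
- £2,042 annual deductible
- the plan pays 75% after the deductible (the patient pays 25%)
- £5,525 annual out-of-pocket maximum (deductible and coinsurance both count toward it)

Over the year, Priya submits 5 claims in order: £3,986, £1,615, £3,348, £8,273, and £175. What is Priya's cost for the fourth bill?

£1,756.25

#1 (£3,986): £2,042 to deductible, leaving £1,944; 25% of £1,944 = £486. Patient owes £2,528 (running OOP £2,528).
#2 (£1,615): deductible met; 25% of £1,615 = £403.75. Patient owes £403.75 (running OOP £2,931.75).
#3 (£3,348): 25% coinsurance on £3,348 = £837. Patient owes £837 (running OOP £3,768.75).
#4 (£8,273): deductible met; 25% of £8,273 = £2,068.25. OOP would hit £5,837 > £5,525, so the cap limits the patient to £5,525 − £3,768.75 = £1,756.25.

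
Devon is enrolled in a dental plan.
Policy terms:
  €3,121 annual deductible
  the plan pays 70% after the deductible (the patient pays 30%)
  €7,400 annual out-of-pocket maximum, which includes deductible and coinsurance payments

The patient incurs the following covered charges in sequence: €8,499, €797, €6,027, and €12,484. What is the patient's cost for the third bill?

Claim 1 (€8,499): €3,121 finishes the deductible; €5,378 goes to coinsurance; coinsurance €5,378 × 30% = €1,613.40. Patient owes €4,734.40 (running OOP €4,734.40).
Claim 2 (€797): deductible already satisfied, so patient's share is 30% × €797 = €239.10. Patient owes €239.10 (running OOP €4,973.50).
Claim 3 (€6,027): 30% coinsurance on €6,027 = €1,808.10. Patient owes €1,808.10 (running OOP €6,781.60).

€1,808.10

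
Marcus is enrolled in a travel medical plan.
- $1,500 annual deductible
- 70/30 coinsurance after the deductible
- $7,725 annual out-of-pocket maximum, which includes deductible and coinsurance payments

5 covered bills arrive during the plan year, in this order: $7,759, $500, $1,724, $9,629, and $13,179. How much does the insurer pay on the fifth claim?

$12,387.60

Bill 1, $7,759: $1,500 to deductible, leaving $6,259; traveler's 30% is $1,877.70. Traveler owes $3,377.70 (running OOP $3,377.70). Insurer: $7,759 − $3,377.70 = $4,381.30.
Bill 2, $500: deductible met; 30% of $500 = $150. Traveler pays $150; OOP now $3,527.70. Insurer: $500 − $150 = $350.
Bill 3, $1,724: deductible met; 30% of $1,724 = $517.20. Traveler pays $517.20; OOP now $4,044.90. Insurer: $1,724 − $517.20 = $1,206.80.
Bill 4, $9,629: deductible met; 30% of $9,629 = $2,888.70. Cost to traveler: $2,888.70. OOP to date $6,933.60. Plan pays $9,629 − $2,888.70 = $6,740.30.
Bill 5, $13,179: deductible already satisfied, so traveler's share is 30% × $13,179 = $3,953.70. OOP would hit $10,887.30 > $7,725, so the cap limits the traveler to $7,725 − $6,933.60 = $791.40. Plan pays $13,179 − $791.40 = $12,387.60.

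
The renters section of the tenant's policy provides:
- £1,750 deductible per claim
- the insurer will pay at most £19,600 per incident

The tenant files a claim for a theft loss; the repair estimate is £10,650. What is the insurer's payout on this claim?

Subtract the deductible: £10,650 − £1,750 = £8,900.
£8,900 ≤ £19,600, so the limit doesn't bind; insurer pays £8,900.

£8,900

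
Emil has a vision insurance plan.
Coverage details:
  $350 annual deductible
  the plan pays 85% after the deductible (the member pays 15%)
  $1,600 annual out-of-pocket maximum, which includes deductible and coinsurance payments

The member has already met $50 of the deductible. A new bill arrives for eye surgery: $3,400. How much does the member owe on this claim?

Deductible still to meet: $350 − $50 = $300.
That leaves $3,400 − $300 = $3,100 for coinsurance.
Member's 15% share of $3,100 is $465.
So the member owes $300 + $465 = $765 before any cap.
Year-to-date out-of-pocket becomes $50 + $765 = $815, still under the $1,600 maximum, so no cap applies.

$765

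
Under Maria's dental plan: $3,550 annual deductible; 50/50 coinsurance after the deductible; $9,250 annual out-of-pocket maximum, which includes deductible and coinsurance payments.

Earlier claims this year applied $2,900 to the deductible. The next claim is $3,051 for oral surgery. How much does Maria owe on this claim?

$1,850.50

$2,900 of the $3,550 deductible is already met, leaving $650.
That leaves $3,051 − $650 = $2,401 for coinsurance.
50% of $2,401 = $1,200.50 falls to the patient.
So the patient owes $650 + $1,200.50 = $1,850.50 before any cap.
Year-to-date out-of-pocket becomes $2,900 + $1,850.50 = $4,750.50, still under the $9,250 maximum, so no cap applies.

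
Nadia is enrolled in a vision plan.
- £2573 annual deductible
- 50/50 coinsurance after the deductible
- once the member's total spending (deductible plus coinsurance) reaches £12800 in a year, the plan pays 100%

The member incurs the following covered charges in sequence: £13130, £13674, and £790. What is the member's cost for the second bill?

Claim 1 — £13130: £2573 finishes the deductible; £10557 goes to coinsurance; member's 50% is £5278.50. Cost to member: £7851.50. OOP to date £7851.50.
Claim 2 — £13674: deductible already satisfied, so member's share is 50% × £13674 = £6837. That would push OOP to £14688.50, over the £12800 cap, so member pays £12800 − £7851.50 = £4948.50.

£4948.50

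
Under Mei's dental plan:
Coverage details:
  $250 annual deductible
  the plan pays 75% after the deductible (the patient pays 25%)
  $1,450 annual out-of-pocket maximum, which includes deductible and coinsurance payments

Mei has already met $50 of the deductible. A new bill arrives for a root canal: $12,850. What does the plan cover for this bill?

Deductible still to meet: $250 − $50 = $200.
The remaining $12,650 (= $12,850 − $200) moves to coinsurance.
Patient's 25% share of $12,650 is $3,162.50.
So the patient owes $200 + $3,162.50 = $3,362.50 before any cap.
Year-to-date out-of-pocket would reach $50 + $3,362.50 = $3,412.50, above the $1,450 maximum, so the patient pays only $1,450 − $50 = $1,400.
The plan picks up $12,850 − $1,400 = $11,450.

$11,450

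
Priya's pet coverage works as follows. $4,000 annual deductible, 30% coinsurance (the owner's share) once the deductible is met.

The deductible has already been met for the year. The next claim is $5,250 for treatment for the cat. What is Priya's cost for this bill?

With the deductible met, the entire $5,250 is subject to coinsurance.
Owner's 30% share of $5,250 is $1,575.

$1,575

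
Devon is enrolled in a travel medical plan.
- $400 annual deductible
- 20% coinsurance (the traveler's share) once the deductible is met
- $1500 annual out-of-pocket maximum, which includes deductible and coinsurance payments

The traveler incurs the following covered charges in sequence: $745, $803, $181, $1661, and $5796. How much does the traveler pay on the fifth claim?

$502

Claim 1 — $745: $400 to deductible, leaving $345; coinsurance $345 × 20% = $69. Cost to traveler: $469. OOP to date $469.
Claim 2 — $803: deductible already satisfied, so traveler's share is 20% × $803 = $160.60. Traveler pays $160.60; OOP now $629.60.
Claim 3 — $181: 20% coinsurance on $181 = $36.20. Traveler pays $36.20; OOP now $665.80.
Claim 4 — $1661: deductible already satisfied, so traveler's share is 20% × $1661 = $332.20. Traveler owes $332.20 (running OOP $998).
Claim 5 — $5796: deductible already satisfied, so traveler's share is 20% × $5796 = $1159.20. OOP would hit $2157.20 > $1500, so the cap limits the traveler to $1500 − $998 = $502.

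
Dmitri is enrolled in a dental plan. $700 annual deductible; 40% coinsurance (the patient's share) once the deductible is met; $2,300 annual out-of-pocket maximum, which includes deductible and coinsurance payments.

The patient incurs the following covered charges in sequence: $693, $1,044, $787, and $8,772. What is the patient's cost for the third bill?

Claim 1 — $693: fully absorbed by the deductible. Patient pays $693; OOP now $693.
Claim 2 — $1,044: $7 to deductible, leaving $1,037; 40% of $1,037 = $414.80. Patient owes $421.80 (running OOP $1,114.80).
Claim 3 — $787: deductible met; 40% of $787 = $314.80. Patient owes $314.80 (running OOP $1,429.60).

$314.80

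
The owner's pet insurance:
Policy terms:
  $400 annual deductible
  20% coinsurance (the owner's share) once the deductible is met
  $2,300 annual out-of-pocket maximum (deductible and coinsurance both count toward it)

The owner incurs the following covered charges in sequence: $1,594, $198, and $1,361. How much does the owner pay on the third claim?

Bill 1, $1,594: deductible takes $400, $1,194 remains; 20% of $1,194 = $238.80. Cost to owner: $638.80. OOP to date $638.80.
Bill 2, $198: deductible met; 20% of $198 = $39.60. Cost to owner: $39.60. OOP to date $678.40.
Bill 3, $1,361: deductible met; 20% of $1,361 = $272.20. Owner pays $272.20; OOP now $950.60.

$272.20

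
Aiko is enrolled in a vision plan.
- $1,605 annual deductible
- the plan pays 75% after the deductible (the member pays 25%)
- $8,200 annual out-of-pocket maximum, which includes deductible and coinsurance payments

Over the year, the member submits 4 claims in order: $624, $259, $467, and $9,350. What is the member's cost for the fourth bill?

Claim 1 — $624: fully absorbed by the deductible. Member owes $624 (running OOP $624).
Claim 2 — $259: all of it applies to the deductible. Cost to member: $259. OOP to date $883.
Claim 3 — $467: entire amount goes to the deductible. Member pays $467; OOP now $1,350.
Claim 4 — $9,350: $255 to deductible, leaving $9,095; coinsurance $9,095 × 25% = $2,273.75. Cost to member: $2,528.75. OOP to date $3,878.75.

$2,528.75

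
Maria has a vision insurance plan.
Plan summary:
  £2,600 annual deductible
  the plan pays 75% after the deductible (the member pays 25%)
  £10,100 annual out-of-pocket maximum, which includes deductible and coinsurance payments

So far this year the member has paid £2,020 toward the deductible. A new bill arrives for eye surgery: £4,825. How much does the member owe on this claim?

Deductible still to meet: £2,600 − £2,020 = £580.
After the £580 deductible portion, £4,825 − £580 = £4,245 is subject to coinsurance.
Coinsurance: £4,245 × 25% = £1,061.25.
That puts the member's cost at £580 + £1,061.25 = £1,641.25 before any cap.
Year-to-date out-of-pocket becomes £2,020 + £1,641.25 = £3,661.25, still under the £10,100 maximum, so no cap applies.

£1,641.25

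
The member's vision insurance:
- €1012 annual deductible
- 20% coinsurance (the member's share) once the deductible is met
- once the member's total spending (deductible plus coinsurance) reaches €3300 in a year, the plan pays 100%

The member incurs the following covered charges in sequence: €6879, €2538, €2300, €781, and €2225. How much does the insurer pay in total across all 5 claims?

€11423

Bill 1, €6879: €1012 to deductible, leaving €5867; coinsurance €5867 × 20% = €1173.40. Cost to member: €2185.40. OOP to date €2185.40. Plan pays €6879 − €2185.40 = €4693.60.
Bill 2, €2538: 20% coinsurance on €2538 = €507.60. Member pays €507.60; OOP now €2693. Insurer: €2538 − €507.60 = €2030.40.
Bill 3, €2300: deductible already satisfied, so member's share is 20% × €2300 = €460. Member pays €460; OOP now €3153. Plan pays €2300 − €460 = €1840.
Bill 4, €781: deductible already satisfied, so member's share is 20% × €781 = €156.20. Adding that to €3153 gives €3309.20, past the €3300 cap; member pays only €3300 − €3153 = €147. Insurer: €781 − €147 = €634.
Bill 5, €2225: 20% coinsurance on €2225 = €445. Adding that to €3300 gives €3745, past the €3300 cap; member pays only €3300 − €3300 = €0. Insurer: €2225 − €0 = €2225.
Insurer total = bills − member's total = €14723 − €3300 = €11423.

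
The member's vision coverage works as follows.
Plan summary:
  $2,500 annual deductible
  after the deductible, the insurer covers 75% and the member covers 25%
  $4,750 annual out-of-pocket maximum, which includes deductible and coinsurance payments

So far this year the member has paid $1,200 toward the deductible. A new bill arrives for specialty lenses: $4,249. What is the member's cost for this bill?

Remaining deductible: $2,500 − $1,200 = $1,300.
After the $1,300 deductible portion, $4,249 − $1,300 = $2,949 is subject to coinsurance.
25% of $2,949 = $737.25 falls to the member.
That puts the member's cost at $1,300 + $737.25 = $2,037.25 before any cap.
Cumulative spending $1,200 + $2,037.25 = $3,237.25 stays under the $4,750 maximum.

$2,037.25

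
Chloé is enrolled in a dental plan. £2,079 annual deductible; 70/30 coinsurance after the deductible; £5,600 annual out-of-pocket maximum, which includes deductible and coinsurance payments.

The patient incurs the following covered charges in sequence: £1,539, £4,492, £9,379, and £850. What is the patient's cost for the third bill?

#1 (£1,539): all of it applies to the deductible. Cost to patient: £1,539. OOP to date £1,539.
#2 (£4,492): deductible takes £540, £3,952 remains; coinsurance £3,952 × 30% = £1,185.60. Cost to patient: £1,725.60. OOP to date £3,264.60.
#3 (£9,379): 30% coinsurance on £9,379 = £2,813.70. Adding that to £3,264.60 gives £6,078.30, past the £5,600 cap; patient pays only £5,600 − £3,264.60 = £2,335.40.

£2,335.40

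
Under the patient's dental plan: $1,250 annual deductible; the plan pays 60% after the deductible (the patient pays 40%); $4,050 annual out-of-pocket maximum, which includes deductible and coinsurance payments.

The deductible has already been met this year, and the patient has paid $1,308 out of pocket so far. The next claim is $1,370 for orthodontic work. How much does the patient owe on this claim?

$548

With the deductible met, the entire $1,370 is subject to coinsurance.
Coinsurance: $1,370 × 40% = $548.
Year-to-date out-of-pocket becomes $1,308 + $548 = $1,856, still under the $4,050 maximum, so no cap applies.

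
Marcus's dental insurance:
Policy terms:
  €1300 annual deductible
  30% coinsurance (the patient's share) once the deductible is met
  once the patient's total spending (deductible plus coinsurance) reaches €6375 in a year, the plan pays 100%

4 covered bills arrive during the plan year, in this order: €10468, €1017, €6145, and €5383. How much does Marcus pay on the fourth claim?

€176

#1 (€10468): €1300 finishes the deductible; €9168 goes to coinsurance; coinsurance €9168 × 30% = €2750.40. Patient owes €4050.40 (running OOP €4050.40).
#2 (€1017): 30% coinsurance on €1017 = €305.10. Cost to patient: €305.10. OOP to date €4355.50.
#3 (€6145): 30% coinsurance on €6145 = €1843.50. Cost to patient: €1843.50. OOP to date €6199.
#4 (€5383): deductible already satisfied, so patient's share is 30% × €5383 = €1614.90. OOP would hit €7813.90 > €6375, so the cap limits the patient to €6375 − €6199 = €176.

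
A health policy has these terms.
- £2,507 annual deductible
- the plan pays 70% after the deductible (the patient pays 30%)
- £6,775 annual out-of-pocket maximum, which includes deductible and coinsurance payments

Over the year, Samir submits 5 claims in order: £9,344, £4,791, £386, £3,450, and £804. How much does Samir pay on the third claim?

£115.80

Bill 1, £9,344: deductible takes £2,507, £6,837 remains; 30% of £6,837 = £2,051.10. Cost to patient: £4,558.10. OOP to date £4,558.10.
Bill 2, £4,791: deductible already satisfied, so patient's share is 30% × £4,791 = £1,437.30. Cost to patient: £1,437.30. OOP to date £5,995.40.
Bill 3, £386: deductible already satisfied, so patient's share is 30% × £386 = £115.80. Patient pays £115.80; OOP now £6,111.20.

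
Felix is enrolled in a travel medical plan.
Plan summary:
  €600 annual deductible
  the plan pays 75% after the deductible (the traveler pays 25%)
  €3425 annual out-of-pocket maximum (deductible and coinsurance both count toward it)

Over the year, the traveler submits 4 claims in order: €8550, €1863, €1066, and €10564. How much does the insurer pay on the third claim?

€799.50

Claim 1 (€8550): deductible takes €600, €7950 remains; coinsurance €7950 × 25% = €1987.50. Traveler pays €2587.50; OOP now €2587.50. Insurer: €8550 − €2587.50 = €5962.50.
Claim 2 (€1863): deductible already satisfied, so traveler's share is 25% × €1863 = €465.75. Traveler pays €465.75; OOP now €3053.25. Plan pays €1863 − €465.75 = €1397.25.
Claim 3 (€1066): deductible met; 25% of €1066 = €266.50. Cost to traveler: €266.50. OOP to date €3319.75. Plan pays €1066 − €266.50 = €799.50.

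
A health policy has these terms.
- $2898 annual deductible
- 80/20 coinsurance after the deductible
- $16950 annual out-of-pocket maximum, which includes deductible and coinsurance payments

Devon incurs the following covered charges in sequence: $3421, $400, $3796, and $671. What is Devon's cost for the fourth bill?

$134.20

Bill 1, $3421: deductible takes $2898, $523 remains; 20% of $523 = $104.60. Patient owes $3002.60 (running OOP $3002.60).
Bill 2, $400: 20% coinsurance on $400 = $80. Cost to patient: $80. OOP to date $3082.60.
Bill 3, $3796: 20% coinsurance on $3796 = $759.20. Patient owes $759.20 (running OOP $3841.80).
Bill 4, $671: deductible already satisfied, so patient's share is 20% × $671 = $134.20. Patient owes $134.20 (running OOP $3976).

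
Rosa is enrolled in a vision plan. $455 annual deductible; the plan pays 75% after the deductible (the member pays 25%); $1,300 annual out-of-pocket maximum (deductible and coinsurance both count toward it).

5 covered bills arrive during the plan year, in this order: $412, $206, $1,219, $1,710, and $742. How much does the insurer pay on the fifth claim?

Bill 1, $412: all of it applies to the deductible. Cost to member: $412. OOP to date $412. Insurer: $412 − $412 = $0.
Bill 2, $206: deductible takes $43, $163 remains; member's 25% is $40.75. Member owes $83.75 (running OOP $495.75). Plan pays $206 − $83.75 = $122.25.
Bill 3, $1,219: deductible met; 25% of $1,219 = $304.75. Member pays $304.75; OOP now $800.50. Plan pays $1,219 − $304.75 = $914.25.
Bill 4, $1,710: deductible already satisfied, so member's share is 25% × $1,710 = $427.50. Member owes $427.50 (running OOP $1,228). Plan pays $1,710 − $427.50 = $1,282.50.
Bill 5, $742: deductible met; 25% of $742 = $185.50. That would push OOP to $1,413.50, over the $1,300 cap, so member pays $1,300 − $1,228 = $72. Plan pays $742 − $72 = $670.

$670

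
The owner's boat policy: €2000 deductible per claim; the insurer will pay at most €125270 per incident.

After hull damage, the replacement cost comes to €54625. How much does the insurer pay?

€52625

After the deductible, €54625 − €2000 = €52625 remains.
That's under the €125270 cap, so the insurer reimburses the full €52625.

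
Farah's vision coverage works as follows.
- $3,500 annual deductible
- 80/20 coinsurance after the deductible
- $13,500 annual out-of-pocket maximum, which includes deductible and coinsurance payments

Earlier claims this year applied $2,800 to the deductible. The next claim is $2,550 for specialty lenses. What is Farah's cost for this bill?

$1,070

Deductible still to meet: $3,500 − $2,800 = $700.
That leaves $2,550 − $700 = $1,850 for coinsurance.
Member's 20% share of $1,850 is $370.
Member responsibility before any cap: $700 + $370 = $1,070.
Total out-of-pocket so far would be $2,800 + $1,070 = $3,870, below the $13,500 cap — no reduction.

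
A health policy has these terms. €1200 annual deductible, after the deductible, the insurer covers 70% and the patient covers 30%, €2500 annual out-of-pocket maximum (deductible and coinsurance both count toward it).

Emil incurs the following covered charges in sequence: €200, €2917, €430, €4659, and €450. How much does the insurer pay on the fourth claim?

#1 (€200): entire amount goes to the deductible. Patient owes €200 (running OOP €200). Plan pays €200 − €200 = €0.
#2 (€2917): deductible takes €1000, €1917 remains; patient's 30% is €575.10. Patient pays €1575.10; OOP now €1775.10. Plan pays €2917 − €1575.10 = €1341.90.
#3 (€430): 30% coinsurance on €430 = €129. Cost to patient: €129. OOP to date €1904.10. Plan pays €430 − €129 = €301.
#4 (€4659): 30% coinsurance on €4659 = €1397.70. Adding that to €1904.10 gives €3301.80, past the €2500 cap; patient pays only €2500 − €1904.10 = €595.90. Insurer: €4659 − €595.90 = €4063.10.

€4063.10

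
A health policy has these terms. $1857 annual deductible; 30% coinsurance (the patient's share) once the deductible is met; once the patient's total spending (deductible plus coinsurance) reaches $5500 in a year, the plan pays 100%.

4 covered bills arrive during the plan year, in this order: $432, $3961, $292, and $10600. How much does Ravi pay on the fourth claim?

$2794.60

Claim 1 ($432): all of it applies to the deductible. Patient owes $432 (running OOP $432).
Claim 2 ($3961): $1425 finishes the deductible; $2536 goes to coinsurance; 30% of $2536 = $760.80. Patient pays $2185.80; OOP now $2617.80.
Claim 3 ($292): deductible already satisfied, so patient's share is 30% × $292 = $87.60. Cost to patient: $87.60. OOP to date $2705.40.
Claim 4 ($10600): deductible met; 30% of $10600 = $3180. OOP would hit $5885.40 > $5500, so the cap limits the patient to $5500 − $2705.40 = $2794.60.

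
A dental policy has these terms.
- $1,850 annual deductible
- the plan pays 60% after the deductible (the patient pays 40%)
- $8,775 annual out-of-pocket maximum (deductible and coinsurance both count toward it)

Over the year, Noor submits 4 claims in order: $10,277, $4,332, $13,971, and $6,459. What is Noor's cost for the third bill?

$1,821.40

Claim 1 ($10,277): $1,850 finishes the deductible; $8,427 goes to coinsurance; 40% of $8,427 = $3,370.80. Patient pays $5,220.80; OOP now $5,220.80.
Claim 2 ($4,332): deductible already satisfied, so patient's share is 40% × $4,332 = $1,732.80. Patient pays $1,732.80; OOP now $6,953.60.
Claim 3 ($13,971): 40% coinsurance on $13,971 = $5,588.40. OOP would hit $12,542 > $8,775, so the cap limits the patient to $8,775 − $6,953.60 = $1,821.40.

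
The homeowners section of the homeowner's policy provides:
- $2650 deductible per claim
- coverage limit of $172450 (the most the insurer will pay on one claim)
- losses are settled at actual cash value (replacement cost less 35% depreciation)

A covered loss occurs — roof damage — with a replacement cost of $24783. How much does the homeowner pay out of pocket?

$11324.05

Depreciate 35%: the covered value is $24783 × 0.65 = $16108.95.
After the deductible, $16108.95 − $2650 = $13458.95 remains.
$13458.95 is within the $172450 limit, so the insurer pays $13458.95.
The homeowner bears the rest of the original loss: $24783 − $13458.95 = $11324.05.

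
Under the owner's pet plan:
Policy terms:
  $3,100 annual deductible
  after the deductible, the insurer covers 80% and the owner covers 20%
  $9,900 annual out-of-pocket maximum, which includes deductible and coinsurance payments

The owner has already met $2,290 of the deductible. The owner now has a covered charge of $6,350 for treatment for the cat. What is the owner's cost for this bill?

$1,918

Remaining deductible: $3,100 − $2,290 = $810.
The remaining $5,540 (= $6,350 − $810) moves to coinsurance.
20% of $5,540 = $1,108 falls to the owner.
Owner responsibility before any cap: $810 + $1,108 = $1,918.
Total out-of-pocket so far would be $2,290 + $1,918 = $4,208, below the $9,900 cap — no reduction.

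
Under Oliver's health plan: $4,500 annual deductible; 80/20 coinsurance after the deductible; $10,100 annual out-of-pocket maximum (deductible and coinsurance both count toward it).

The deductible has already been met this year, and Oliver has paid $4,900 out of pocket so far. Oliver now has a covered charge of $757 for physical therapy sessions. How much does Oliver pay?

$151.40

The deductible is already satisfied, so the full bill goes to coinsurance.
Patient's 20% share of $757 is $151.40.
Total out-of-pocket so far would be $4,900 + $151.40 = $5,051.40, below the $10,100 cap — no reduction.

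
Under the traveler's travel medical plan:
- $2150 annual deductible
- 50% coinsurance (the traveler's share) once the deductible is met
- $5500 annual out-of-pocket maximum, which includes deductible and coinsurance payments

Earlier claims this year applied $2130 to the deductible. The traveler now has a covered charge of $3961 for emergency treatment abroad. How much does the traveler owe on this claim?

$2130 of the $2150 deductible is already met, leaving $20.
After the $20 deductible portion, $3961 − $20 = $3941 is subject to coinsurance.
Traveler's 50% share of $3941 is $1970.50.
Traveler responsibility before any cap: $20 + $1970.50 = $1990.50.
Year-to-date out-of-pocket becomes $2130 + $1990.50 = $4120.50, still under the $5500 maximum, so no cap applies.

$1990.50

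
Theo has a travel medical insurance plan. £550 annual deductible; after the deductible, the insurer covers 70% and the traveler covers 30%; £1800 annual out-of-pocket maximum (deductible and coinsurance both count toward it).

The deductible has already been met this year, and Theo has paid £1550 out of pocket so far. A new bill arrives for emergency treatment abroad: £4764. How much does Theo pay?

With the deductible met, the entire £4764 is subject to coinsurance.
Coinsurance: £4764 × 30% = £1429.20.
Year-to-date out-of-pocket would reach £1550 + £1429.20 = £2979.20, above the £1800 maximum, so the traveler pays only £1800 − £1550 = £250.

£250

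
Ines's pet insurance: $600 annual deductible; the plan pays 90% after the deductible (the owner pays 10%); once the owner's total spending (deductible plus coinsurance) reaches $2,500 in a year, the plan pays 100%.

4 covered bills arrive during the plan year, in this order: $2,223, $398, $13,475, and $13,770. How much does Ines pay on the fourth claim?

$350.40

#1 ($2,223): $600 finishes the deductible; $1,623 goes to coinsurance; coinsurance $1,623 × 10% = $162.30. Cost to owner: $762.30. OOP to date $762.30.
#2 ($398): deductible met; 10% of $398 = $39.80. Owner owes $39.80 (running OOP $802.10).
#3 ($13,475): 10% coinsurance on $13,475 = $1,347.50. Owner pays $1,347.50; OOP now $2,149.60.
#4 ($13,770): deductible already satisfied, so owner's share is 10% × $13,770 = $1,377. Adding that to $2,149.60 gives $3,526.60, past the $2,500 cap; owner pays only $2,500 − $2,149.60 = $350.40.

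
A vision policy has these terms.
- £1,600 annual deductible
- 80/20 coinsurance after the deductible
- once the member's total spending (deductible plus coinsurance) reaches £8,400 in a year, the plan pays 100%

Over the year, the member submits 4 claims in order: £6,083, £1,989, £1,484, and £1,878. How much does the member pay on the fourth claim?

£375.60

Bill 1, £6,083: £1,600 to deductible, leaving £4,483; member's 20% is £896.60. Member pays £2,496.60; OOP now £2,496.60.
Bill 2, £1,989: deductible already satisfied, so member's share is 20% × £1,989 = £397.80. Member pays £397.80; OOP now £2,894.40.
Bill 3, £1,484: 20% coinsurance on £1,484 = £296.80. Member owes £296.80 (running OOP £3,191.20).
Bill 4, £1,878: deductible met; 20% of £1,878 = £375.60. Member pays £375.60; OOP now £3,566.80.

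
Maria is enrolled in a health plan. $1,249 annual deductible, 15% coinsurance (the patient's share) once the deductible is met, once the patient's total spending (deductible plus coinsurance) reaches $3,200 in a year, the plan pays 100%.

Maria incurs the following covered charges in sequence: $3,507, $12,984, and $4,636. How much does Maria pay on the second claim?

$1,612.30

Claim 1 — $3,507: $1,249 finishes the deductible; $2,258 goes to coinsurance; coinsurance $2,258 × 15% = $338.70. Patient owes $1,587.70 (running OOP $1,587.70).
Claim 2 — $12,984: deductible already satisfied, so patient's share is 15% × $12,984 = $1,947.60. That would push OOP to $3,535.30, over the $3,200 cap, so patient pays $3,200 − $1,587.70 = $1,612.30.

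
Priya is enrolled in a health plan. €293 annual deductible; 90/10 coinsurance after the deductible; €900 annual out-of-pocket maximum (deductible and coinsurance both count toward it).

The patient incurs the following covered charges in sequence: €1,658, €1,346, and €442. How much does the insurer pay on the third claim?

Claim 1 — €1,658: €293 finishes the deductible; €1,365 goes to coinsurance; 10% of €1,365 = €136.50. Cost to patient: €429.50. OOP to date €429.50. Insurer: €1,658 − €429.50 = €1,228.50.
Claim 2 — €1,346: 10% coinsurance on €1,346 = €134.60. Cost to patient: €134.60. OOP to date €564.10. Insurer: €1,346 − €134.60 = €1,211.40.
Claim 3 — €442: deductible already satisfied, so patient's share is 10% × €442 = €44.20. Patient owes €44.20 (running OOP €608.30). Plan pays €442 − €44.20 = €397.80.

€397.80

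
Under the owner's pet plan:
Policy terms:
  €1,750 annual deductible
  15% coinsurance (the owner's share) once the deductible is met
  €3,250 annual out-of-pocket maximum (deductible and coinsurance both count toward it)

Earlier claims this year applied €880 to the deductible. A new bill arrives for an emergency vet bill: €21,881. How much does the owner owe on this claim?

€2,370

Remaining deductible: €1,750 − €880 = €870.
The remaining €21,011 (= €21,881 − €870) moves to coinsurance.
Owner's 15% share of €21,011 is €3,151.65.
That puts the owner's cost at €870 + €3,151.65 = €4,021.65 before any cap.
Adding €4,021.65 to the €880 already spent would give €4,901.65, which exceeds the €3,250 cap; the owner pays just €3,250 − €880 = €2,370.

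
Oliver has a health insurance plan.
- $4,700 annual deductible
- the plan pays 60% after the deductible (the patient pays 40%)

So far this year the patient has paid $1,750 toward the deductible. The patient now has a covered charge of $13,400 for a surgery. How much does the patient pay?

Deductible still to meet: $4,700 − $1,750 = $2,950.
After the $2,950 deductible portion, $13,400 − $2,950 = $10,450 is subject to coinsurance.
Coinsurance: $10,450 × 40% = $4,180.
That puts the patient's cost at $2,950 + $4,180 = $7,130.

$7,130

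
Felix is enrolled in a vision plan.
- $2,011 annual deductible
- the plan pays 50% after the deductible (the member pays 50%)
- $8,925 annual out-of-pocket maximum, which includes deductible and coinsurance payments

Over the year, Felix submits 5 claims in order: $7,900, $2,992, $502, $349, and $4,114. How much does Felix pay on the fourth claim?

#1 ($7,900): deductible takes $2,011, $5,889 remains; coinsurance $5,889 × 50% = $2,944.50. Member owes $4,955.50 (running OOP $4,955.50).
#2 ($2,992): 50% coinsurance on $2,992 = $1,496. Cost to member: $1,496. OOP to date $6,451.50.
#3 ($502): 50% coinsurance on $502 = $251. Cost to member: $251. OOP to date $6,702.50.
#4 ($349): 50% coinsurance on $349 = $174.50. Cost to member: $174.50. OOP to date $6,877.

$174.50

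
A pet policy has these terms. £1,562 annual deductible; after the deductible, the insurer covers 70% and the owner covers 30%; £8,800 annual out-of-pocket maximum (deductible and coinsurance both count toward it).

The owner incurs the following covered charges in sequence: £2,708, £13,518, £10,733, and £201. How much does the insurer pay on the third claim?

#1 (£2,708): deductible takes £1,562, £1,146 remains; owner's 30% is £343.80. Cost to owner: £1,905.80. OOP to date £1,905.80. Plan pays £2,708 − £1,905.80 = £802.20.
#2 (£13,518): deductible already satisfied, so owner's share is 30% × £13,518 = £4,055.40. Owner owes £4,055.40 (running OOP £5,961.20). Insurer: £13,518 − £4,055.40 = £9,462.60.
#3 (£10,733): 30% coinsurance on £10,733 = £3,219.90. Adding that to £5,961.20 gives £9,181.10, past the £8,800 cap; owner pays only £8,800 − £5,961.20 = £2,838.80. Plan pays £10,733 − £2,838.80 = £7,894.20.

£7,894.20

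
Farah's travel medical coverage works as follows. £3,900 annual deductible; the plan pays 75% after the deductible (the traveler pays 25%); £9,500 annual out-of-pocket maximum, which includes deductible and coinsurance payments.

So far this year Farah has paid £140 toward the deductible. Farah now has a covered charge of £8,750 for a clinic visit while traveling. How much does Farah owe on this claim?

£140 of the £3,900 deductible is already met, leaving £3,760.
After the £3,760 deductible portion, £8,750 − £3,760 = £4,990 is subject to coinsurance.
25% of £4,990 = £1,247.50 falls to the traveler.
So the traveler owes £3,760 + £1,247.50 = £5,007.50 before any cap.
Year-to-date out-of-pocket becomes £140 + £5,007.50 = £5,147.50, still under the £9,500 maximum, so no cap applies.

£5,007.50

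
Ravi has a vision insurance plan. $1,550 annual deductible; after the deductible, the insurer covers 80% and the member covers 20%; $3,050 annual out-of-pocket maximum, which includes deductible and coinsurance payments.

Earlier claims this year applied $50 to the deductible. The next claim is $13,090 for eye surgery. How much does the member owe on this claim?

Remaining deductible: $1,550 − $50 = $1,500.
That leaves $13,090 − $1,500 = $11,590 for coinsurance.
Member's 20% share of $11,590 is $2,318.
That puts the member's cost at $1,500 + $2,318 = $3,818 before any cap.
Year-to-date out-of-pocket would reach $50 + $3,818 = $3,868, above the $3,050 maximum, so the member pays only $3,050 − $50 = $3,000.

$3,000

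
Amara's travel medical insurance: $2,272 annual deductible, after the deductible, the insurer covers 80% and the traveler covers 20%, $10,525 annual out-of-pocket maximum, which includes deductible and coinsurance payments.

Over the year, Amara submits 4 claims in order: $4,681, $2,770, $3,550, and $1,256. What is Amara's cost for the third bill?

#1 ($4,681): $2,272 finishes the deductible; $2,409 goes to coinsurance; coinsurance $2,409 × 20% = $481.80. Traveler owes $2,753.80 (running OOP $2,753.80).
#2 ($2,770): deductible already satisfied, so traveler's share is 20% × $2,770 = $554. Traveler owes $554 (running OOP $3,307.80).
#3 ($3,550): 20% coinsurance on $3,550 = $710. Traveler owes $710 (running OOP $4,017.80).

$710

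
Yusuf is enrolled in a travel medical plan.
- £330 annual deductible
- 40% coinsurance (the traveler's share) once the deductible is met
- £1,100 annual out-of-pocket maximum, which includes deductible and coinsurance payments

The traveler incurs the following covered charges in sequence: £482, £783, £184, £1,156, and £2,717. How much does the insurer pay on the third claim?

#1 (£482): deductible takes £330, £152 remains; traveler's 40% is £60.80. Traveler owes £390.80 (running OOP £390.80). Plan pays £482 − £390.80 = £91.20.
#2 (£783): deductible already satisfied, so traveler's share is 40% × £783 = £313.20. Traveler owes £313.20 (running OOP £704). Insurer: £783 − £313.20 = £469.80.
#3 (£184): deductible already satisfied, so traveler's share is 40% × £184 = £73.60. Traveler pays £73.60; OOP now £777.60. Plan pays £184 − £73.60 = £110.40.

£110.40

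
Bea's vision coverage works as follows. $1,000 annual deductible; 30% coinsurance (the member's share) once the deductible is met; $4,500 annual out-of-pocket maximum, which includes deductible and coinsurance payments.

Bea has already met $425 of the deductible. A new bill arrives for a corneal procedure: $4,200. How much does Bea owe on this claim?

$1,662.50

Remaining deductible: $1,000 − $425 = $575.
After the $575 deductible portion, $4,200 − $575 = $3,625 is subject to coinsurance.
Coinsurance: $3,625 × 30% = $1,087.50.
Member responsibility before any cap: $575 + $1,087.50 = $1,662.50.
Year-to-date out-of-pocket becomes $425 + $1,662.50 = $2,087.50, still under the $4,500 maximum, so no cap applies.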